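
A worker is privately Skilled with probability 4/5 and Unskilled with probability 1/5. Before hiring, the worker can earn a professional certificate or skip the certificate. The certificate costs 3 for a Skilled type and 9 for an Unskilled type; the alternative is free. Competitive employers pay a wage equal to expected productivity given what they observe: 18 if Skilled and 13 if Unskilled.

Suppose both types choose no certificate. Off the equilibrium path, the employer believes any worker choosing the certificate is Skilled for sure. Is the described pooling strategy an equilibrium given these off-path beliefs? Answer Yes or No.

Yes

On path, the employer holds the prior and pays 4/5·18 + 1/5·13 = 17. Off path (the certificate), believing Skilled, it pays 18.
Skilled: no certificate nets 17; the certificate nets 18 − 3 = 15. Skilled stays.
Unskilled: no certificate nets 17; the certificate nets 18 − 9 = 9. Unskilled stays.
No type deviates, so pooling is sustained.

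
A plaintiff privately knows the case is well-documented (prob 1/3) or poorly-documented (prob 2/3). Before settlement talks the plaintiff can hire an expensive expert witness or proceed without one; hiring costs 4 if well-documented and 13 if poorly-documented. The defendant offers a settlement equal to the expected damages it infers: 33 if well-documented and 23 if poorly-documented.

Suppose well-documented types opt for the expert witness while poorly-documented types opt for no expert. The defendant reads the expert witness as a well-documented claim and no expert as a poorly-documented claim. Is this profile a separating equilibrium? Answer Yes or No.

Yes

Under these beliefs, the expert witness earns settlement 33 and no expert earns settlement 23.
well-documented: the expert witness nets 33 − 4 = 29; no expert nets 23. well-documented prefers the expert witness.
poorly-documented: the expert witness nets 33 − 13 = 20; no expert nets 23. poorly-documented prefers no expert.
Neither type deviates, so the separating profile is an equilibrium.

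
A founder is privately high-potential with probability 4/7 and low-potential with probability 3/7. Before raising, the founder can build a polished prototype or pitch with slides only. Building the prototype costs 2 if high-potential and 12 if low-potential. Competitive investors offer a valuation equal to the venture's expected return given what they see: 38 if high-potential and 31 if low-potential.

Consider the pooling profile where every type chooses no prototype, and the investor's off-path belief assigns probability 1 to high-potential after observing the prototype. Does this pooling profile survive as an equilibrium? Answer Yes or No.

On path, the investor holds the prior and pays 4/7·38 + 3/7·31 = 35. Off path (the prototype), believing high-potential, it pays 38.
high-potential: no prototype nets 35; the prototype nets 38 − 2 = 36. high-potential would deviate.
low-potential: no prototype nets 35; the prototype nets 38 − 12 = 26. low-potential stays.
A type deviates, so pooling fails.

No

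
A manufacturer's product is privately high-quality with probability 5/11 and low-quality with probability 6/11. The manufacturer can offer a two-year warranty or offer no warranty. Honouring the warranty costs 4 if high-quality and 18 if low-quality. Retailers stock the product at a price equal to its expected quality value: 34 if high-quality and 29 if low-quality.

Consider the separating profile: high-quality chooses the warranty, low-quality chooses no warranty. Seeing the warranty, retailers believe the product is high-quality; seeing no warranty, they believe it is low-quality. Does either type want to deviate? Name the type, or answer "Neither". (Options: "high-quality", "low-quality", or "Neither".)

The warranty pays 34; no warranty pays 29.
high-quality: assigned the warranty, nets 34 − 4 = 30; deviating to no warranty nets 29.
low-quality: assigned no warranty, nets 29; deviating to the warranty nets 34 − 18 = 16.
Both types strictly prefer their assigned action; no profitable deviation.

Neither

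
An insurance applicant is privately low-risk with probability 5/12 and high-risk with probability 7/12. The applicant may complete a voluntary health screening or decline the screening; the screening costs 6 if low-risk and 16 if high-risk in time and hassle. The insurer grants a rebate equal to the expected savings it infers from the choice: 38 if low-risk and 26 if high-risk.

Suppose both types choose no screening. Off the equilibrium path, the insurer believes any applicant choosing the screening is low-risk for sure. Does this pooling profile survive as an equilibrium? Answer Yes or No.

On path, the insurer holds the prior and pays 5/12·38 + 7/12·26 = 31. Off path (the screening), believing low-risk, it pays 38.
low-risk: no screening nets 31; the screening nets 38 − 6 = 32. low-risk would deviate.
high-risk: no screening nets 31; the screening nets 38 − 16 = 22. high-risk stays.
A type deviates, so pooling fails.

No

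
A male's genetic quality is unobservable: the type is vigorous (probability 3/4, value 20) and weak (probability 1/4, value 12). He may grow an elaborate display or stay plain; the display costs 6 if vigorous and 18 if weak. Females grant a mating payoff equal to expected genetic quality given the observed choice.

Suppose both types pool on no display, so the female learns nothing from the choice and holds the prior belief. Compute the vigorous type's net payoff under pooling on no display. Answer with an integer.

Pooled mating payoff = 3/4·20 + 1/4·12 = 18.
vigorous pays no cost for no display, so net payoff = 18.

18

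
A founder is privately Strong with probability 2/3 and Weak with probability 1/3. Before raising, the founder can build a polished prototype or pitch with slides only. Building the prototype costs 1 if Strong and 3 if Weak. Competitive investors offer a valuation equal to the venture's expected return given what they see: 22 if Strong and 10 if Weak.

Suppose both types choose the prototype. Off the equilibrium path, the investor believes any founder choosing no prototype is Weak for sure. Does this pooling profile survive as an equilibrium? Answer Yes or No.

Yes

On path, the investor holds the prior and pays 2/3·22 + 1/3·10 = 18. Off path (no prototype), believing Weak, it pays 10.
Strong: the prototype nets 18 − 1 = 17; no prototype nets 10. Strong stays.
Weak: the prototype nets 18 − 3 = 15; no prototype nets 10. Weak stays.
No type deviates, so pooling is sustained.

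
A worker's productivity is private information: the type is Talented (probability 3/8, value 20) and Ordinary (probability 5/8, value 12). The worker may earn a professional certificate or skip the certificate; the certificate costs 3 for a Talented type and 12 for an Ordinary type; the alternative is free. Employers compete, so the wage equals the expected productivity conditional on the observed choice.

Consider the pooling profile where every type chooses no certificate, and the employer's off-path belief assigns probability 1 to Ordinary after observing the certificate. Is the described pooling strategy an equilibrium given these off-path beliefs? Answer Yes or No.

On path, the employer holds the prior and pays 3/8·20 + 5/8·12 = 15. Off path (the certificate), believing Ordinary, it pays 12.
Talented: no certificate nets 15; the certificate nets 12 − 3 = 9. Talented stays.
Ordinary: no certificate nets 15; the certificate nets 12 − 12 = 0. Ordinary stays.
No type deviates, so pooling is sustained.

Yes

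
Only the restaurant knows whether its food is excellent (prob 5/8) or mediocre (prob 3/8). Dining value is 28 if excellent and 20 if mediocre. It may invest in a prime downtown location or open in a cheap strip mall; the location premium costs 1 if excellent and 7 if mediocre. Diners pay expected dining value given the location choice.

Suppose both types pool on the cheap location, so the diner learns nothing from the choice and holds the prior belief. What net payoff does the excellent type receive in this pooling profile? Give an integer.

25

Pooled price premium = 5/8·28 + 3/8·20 = 25.
excellent pays no cost for the cheap location, so net payoff = 25.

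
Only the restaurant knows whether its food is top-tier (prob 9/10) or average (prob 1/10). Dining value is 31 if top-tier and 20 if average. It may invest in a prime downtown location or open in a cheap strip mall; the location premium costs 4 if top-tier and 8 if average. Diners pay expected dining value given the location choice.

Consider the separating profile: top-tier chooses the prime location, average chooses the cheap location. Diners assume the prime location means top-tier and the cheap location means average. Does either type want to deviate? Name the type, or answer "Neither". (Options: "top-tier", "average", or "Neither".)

average

The prime location pays 31; the cheap location pays 20.
top-tier: assigned the prime location, nets 31 − 4 = 27; deviating to the cheap location nets 20.
average: assigned the cheap location, nets 20; deviating to the prime location nets 31 − 8 = 23.
The average type gains 3 by deviating.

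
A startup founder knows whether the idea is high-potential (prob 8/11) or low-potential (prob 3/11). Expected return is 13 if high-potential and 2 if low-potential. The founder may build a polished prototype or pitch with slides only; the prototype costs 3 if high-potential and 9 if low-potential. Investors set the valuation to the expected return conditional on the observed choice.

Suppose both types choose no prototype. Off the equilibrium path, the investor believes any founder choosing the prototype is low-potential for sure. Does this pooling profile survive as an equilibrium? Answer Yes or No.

On path, the investor holds the prior and pays 8/11·13 + 3/11·2 = 10. Off path (the prototype), believing low-potential, it pays 2.
high-potential: no prototype nets 10; the prototype nets 2 − 3 = -1. high-potential stays.
low-potential: no prototype nets 10; the prototype nets 2 − 9 = -7. low-potential stays.
No type deviates, so pooling is sustained.

Yes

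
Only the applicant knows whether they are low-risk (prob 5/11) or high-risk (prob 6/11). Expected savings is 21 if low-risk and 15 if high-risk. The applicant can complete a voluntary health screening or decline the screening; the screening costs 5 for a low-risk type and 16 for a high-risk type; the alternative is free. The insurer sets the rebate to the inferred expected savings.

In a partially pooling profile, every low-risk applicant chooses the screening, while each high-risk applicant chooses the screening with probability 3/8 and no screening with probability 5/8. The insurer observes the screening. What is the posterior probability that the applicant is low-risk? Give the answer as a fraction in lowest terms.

P(the screening) = (5/11)·1 + (6/11)·(3/8) = 29/44.
By Bayes' rule, P(low-risk | the screening) = (5/11) / (29/44) = 20/29.

20/29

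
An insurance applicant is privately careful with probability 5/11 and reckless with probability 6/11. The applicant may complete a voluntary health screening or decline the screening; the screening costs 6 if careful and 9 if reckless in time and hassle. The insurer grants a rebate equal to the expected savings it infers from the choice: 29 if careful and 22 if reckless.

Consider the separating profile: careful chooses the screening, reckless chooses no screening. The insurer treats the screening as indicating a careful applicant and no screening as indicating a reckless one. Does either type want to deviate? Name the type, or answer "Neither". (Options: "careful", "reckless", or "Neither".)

The screening pays 29; no screening pays 22.
careful: assigned the screening, nets 29 − 6 = 23; deviating to no screening nets 22.
reckless: assigned no screening, nets 22; deviating to the screening nets 29 − 9 = 20.
Both types strictly prefer their assigned action; no profitable deviation.

Neither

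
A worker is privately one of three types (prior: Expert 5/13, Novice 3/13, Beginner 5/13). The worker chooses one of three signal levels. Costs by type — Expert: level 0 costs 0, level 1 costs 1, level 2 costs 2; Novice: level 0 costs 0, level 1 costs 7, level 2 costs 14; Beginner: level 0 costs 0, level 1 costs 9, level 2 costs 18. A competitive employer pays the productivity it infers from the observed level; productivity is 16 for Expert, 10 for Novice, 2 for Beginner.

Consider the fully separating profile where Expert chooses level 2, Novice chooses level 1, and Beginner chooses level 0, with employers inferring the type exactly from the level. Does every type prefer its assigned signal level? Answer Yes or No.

Separating wages: level 2 → 16, level 1 → 10, level 0 → 2.
Expert (assigned level 2): level 0: 2 − 0 = 2; level 1: 10 − 1 = 9; level 2: 16 − 2 = 14. Expert stays.
Novice (assigned level 1): level 0: 2 − 0 = 2; level 1: 10 − 7 = 3; level 2: 16 − 14 = 2. Novice stays.
Beginner (assigned level 0): level 0: 2 − 0 = 2; level 1: 10 − 9 = 1; level 2: 16 − 18 = -2. Beginner stays.
Every type prefers its assigned level; separation holds.

Yes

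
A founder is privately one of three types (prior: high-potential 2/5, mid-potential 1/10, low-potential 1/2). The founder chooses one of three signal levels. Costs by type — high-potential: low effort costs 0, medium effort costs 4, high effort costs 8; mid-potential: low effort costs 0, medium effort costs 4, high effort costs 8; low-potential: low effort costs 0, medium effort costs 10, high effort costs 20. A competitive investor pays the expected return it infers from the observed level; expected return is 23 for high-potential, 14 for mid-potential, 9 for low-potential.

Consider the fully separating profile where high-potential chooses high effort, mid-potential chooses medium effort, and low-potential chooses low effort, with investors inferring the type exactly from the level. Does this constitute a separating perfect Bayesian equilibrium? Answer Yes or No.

No

Separating valuations: high effort → 23, medium effort → 14, low effort → 9.
high-potential (assigned high effort): low effort: 9 − 0 = 9; medium effort: 14 − 4 = 10; high effort: 23 − 8 = 15. high-potential stays.
mid-potential (assigned medium effort): low effort: 9 − 0 = 9; medium effort: 14 − 4 = 10; high effort: 23 − 8 = 15. mid-potential prefers high effort.
low-potential (assigned low effort): low effort: 9 − 0 = 9; medium effort: 14 − 10 = 4; high effort: 23 − 20 = 3. low-potential stays.
At least one type deviates; the separating profile fails.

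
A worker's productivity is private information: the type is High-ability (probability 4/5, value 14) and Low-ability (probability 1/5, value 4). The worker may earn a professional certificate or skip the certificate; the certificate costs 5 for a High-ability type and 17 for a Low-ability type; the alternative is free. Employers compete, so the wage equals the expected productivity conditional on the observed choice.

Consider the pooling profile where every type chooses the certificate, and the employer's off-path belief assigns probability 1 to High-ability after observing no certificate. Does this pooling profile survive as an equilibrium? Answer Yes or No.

On path, the employer holds the prior and pays 4/5·14 + 1/5·4 = 12. Off path (no certificate), believing High-ability, it pays 14.
High-ability: the certificate nets 12 − 5 = 7; no certificate nets 14. High-ability would deviate.
Low-ability: the certificate nets 12 − 17 = -5; no certificate nets 14. Low-ability would deviate.
A type deviates, so pooling fails.

No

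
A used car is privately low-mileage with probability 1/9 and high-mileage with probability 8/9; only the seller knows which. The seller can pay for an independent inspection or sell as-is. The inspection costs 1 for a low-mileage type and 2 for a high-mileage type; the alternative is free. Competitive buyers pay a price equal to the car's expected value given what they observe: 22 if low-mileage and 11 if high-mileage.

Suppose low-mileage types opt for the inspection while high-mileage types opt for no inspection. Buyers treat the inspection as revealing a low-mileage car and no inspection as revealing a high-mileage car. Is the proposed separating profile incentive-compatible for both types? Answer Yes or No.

No

Under these beliefs, the inspection earns price 22 and no inspection earns price 11.
low-mileage: the inspection nets 22 − 1 = 21; no inspection nets 11. low-mileage prefers the inspection.
high-mileage: the inspection nets 22 − 2 = 20; no inspection nets 11. high-mileage would deviate to the inspection.
high-mileage has a profitable deviation, so the profile is not an equilibrium.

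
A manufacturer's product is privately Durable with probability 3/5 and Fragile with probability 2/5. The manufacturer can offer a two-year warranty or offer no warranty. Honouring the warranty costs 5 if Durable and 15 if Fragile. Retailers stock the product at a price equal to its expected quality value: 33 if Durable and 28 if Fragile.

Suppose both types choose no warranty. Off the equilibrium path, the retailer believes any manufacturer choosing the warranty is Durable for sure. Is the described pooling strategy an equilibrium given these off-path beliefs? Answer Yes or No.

On path, the retailer holds the prior and pays 3/5·33 + 2/5·28 = 31. Off path (the warranty), believing Durable, it pays 33.
Durable: no warranty nets 31; the warranty nets 33 − 5 = 28. Durable stays.
Fragile: no warranty nets 31; the warranty nets 33 − 15 = 18. Fragile stays.
No type deviates, so pooling is sustained.

Yes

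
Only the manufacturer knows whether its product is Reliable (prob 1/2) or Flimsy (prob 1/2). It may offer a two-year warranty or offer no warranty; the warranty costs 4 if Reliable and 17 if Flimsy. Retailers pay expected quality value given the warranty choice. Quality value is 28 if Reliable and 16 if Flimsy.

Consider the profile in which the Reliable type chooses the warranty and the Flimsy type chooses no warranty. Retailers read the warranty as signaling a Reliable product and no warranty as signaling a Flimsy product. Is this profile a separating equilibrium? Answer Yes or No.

Under these beliefs, the warranty earns price 28 and no warranty earns price 16.
Reliable: the warranty nets 28 − 4 = 24; no warranty nets 16. Reliable prefers the warranty.
Flimsy: the warranty nets 28 − 17 = 11; no warranty nets 16. Flimsy prefers no warranty.
Neither type deviates, so the separating profile is an equilibrium.

Yes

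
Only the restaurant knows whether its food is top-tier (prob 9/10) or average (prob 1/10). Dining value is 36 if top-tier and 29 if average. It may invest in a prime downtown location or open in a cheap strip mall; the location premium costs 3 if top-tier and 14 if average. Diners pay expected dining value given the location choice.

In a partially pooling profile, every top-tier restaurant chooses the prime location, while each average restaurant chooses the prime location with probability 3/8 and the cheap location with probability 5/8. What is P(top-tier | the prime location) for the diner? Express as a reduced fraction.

P(the prime location) = (9/10)·1 + (1/10)·(3/8) = 15/16.
By Bayes' rule, P(top-tier | the prime location) = (9/10) / (15/16) = 24/25.

24/25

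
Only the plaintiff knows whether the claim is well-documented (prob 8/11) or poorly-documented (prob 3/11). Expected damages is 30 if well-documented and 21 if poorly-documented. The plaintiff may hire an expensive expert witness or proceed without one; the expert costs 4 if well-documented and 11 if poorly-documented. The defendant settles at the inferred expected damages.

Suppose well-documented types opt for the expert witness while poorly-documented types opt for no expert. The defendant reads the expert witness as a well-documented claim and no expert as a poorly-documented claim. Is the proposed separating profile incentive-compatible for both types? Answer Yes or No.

Yes

Under these beliefs, the expert witness earns settlement 30 and no expert earns settlement 21.
well-documented: the expert witness nets 30 − 4 = 26; no expert nets 21. well-documented prefers the expert witness.
poorly-documented: the expert witness nets 30 − 11 = 19; no expert nets 21. poorly-documented prefers no expert.
Neither type deviates, so the separating profile is an equilibrium.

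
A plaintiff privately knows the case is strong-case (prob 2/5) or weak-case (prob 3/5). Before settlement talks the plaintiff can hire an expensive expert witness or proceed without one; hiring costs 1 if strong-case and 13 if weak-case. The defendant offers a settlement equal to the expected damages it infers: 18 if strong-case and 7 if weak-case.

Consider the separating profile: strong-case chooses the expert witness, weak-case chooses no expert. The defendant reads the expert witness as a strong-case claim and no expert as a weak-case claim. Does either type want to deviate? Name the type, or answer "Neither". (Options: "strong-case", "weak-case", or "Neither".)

The expert witness pays 18; no expert pays 7.
strong-case: assigned the expert witness, nets 18 − 1 = 17; deviating to no expert nets 7.
weak-case: assigned no expert, nets 7; deviating to the expert witness nets 18 − 13 = 5.
Both types strictly prefer their assigned action; no profitable deviation.

Neither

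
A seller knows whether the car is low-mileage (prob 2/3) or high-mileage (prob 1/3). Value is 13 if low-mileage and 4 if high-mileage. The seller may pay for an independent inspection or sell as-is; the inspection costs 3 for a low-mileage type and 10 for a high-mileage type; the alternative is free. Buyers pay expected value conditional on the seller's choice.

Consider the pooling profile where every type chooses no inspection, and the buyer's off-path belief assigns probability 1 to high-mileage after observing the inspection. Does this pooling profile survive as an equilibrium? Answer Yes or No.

On path, the buyer holds the prior and pays 2/3·13 + 1/3·4 = 10. Off path (the inspection), believing high-mileage, it pays 4.
low-mileage: no inspection nets 10; the inspection nets 4 − 3 = 1. low-mileage stays.
high-mileage: no inspection nets 10; the inspection nets 4 − 10 = -6. high-mileage stays.
No type deviates, so pooling is sustained.

Yes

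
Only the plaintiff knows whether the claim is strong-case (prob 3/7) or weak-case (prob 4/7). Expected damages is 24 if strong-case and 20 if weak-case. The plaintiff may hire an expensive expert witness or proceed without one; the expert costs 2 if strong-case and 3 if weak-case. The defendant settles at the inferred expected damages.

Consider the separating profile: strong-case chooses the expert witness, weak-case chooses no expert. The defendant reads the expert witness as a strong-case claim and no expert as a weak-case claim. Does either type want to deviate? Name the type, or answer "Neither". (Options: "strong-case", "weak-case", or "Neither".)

weak-case

The expert witness pays 24; no expert pays 20.
strong-case: assigned the expert witness, nets 24 − 2 = 22; deviating to no expert nets 20.
weak-case: assigned no expert, nets 20; deviating to the expert witness nets 24 − 3 = 21.
The weak-case type gains 1 by deviating.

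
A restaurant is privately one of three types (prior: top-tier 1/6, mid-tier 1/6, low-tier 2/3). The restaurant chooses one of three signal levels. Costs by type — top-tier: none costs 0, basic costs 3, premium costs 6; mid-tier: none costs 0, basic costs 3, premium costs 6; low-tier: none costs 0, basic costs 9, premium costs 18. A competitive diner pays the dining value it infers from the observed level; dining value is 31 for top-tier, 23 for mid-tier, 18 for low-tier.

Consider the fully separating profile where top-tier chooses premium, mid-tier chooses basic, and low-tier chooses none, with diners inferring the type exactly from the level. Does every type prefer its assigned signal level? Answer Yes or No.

Separating price premiums: premium → 31, basic → 23, none → 18.
top-tier (assigned premium): none: 18 − 0 = 18; basic: 23 − 3 = 20; premium: 31 − 6 = 25. top-tier stays.
mid-tier (assigned basic): none: 18 − 0 = 18; basic: 23 − 3 = 20; premium: 31 − 6 = 25. mid-tier prefers premium.
low-tier (assigned none): none: 18 − 0 = 18; basic: 23 − 9 = 14; premium: 31 − 18 = 13. low-tier stays.
At least one type deviates; the separating profile fails.

No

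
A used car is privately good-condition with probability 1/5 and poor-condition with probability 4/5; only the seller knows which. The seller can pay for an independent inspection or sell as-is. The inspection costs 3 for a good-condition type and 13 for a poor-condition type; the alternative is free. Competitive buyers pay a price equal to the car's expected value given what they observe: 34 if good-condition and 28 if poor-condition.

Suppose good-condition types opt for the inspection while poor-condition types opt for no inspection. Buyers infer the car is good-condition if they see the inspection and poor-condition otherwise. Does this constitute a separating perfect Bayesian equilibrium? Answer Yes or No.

Yes

Under these beliefs, the inspection earns price 34 and no inspection earns price 28.
good-condition: the inspection nets 34 − 3 = 31; no inspection nets 28. good-condition prefers the inspection.
poor-condition: the inspection nets 34 − 13 = 21; no inspection nets 28. poor-condition prefers no inspection.
Neither type deviates, so the separating profile is an equilibrium.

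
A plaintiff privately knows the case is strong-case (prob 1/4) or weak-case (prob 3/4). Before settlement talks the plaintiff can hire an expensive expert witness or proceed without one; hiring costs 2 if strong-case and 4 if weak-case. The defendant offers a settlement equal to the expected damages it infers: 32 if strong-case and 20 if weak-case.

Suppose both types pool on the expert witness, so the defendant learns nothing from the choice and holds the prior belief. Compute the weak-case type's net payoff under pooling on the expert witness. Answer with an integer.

19

Pooled settlement = 1/4·32 + 3/4·20 = 23.
weak-case pays cost 4 for the expert witness, so net payoff = 23 − 4 = 19.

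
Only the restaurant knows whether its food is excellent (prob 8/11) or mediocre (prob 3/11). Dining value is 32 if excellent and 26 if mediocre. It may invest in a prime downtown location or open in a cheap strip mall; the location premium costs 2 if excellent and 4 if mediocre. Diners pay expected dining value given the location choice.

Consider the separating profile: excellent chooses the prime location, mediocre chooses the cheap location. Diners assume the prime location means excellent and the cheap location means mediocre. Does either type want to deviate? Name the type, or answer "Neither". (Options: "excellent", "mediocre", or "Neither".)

The prime location pays 32; the cheap location pays 26.
excellent: assigned the prime location, nets 32 − 2 = 30; deviating to the cheap location nets 26.
mediocre: assigned the cheap location, nets 26; deviating to the prime location nets 32 − 4 = 28.
The mediocre type gains 2 by deviating.

mediocre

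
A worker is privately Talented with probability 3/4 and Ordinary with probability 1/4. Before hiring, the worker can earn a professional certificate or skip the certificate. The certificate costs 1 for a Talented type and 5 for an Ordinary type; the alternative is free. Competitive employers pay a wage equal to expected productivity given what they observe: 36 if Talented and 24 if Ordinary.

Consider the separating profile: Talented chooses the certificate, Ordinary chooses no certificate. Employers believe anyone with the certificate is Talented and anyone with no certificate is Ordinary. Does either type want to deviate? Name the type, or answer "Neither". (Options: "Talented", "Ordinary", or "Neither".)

Ordinary

The certificate pays 36; no certificate pays 24.
Talented: assigned the certificate, nets 36 − 1 = 35; deviating to no certificate nets 24.
Ordinary: assigned no certificate, nets 24; deviating to the certificate nets 36 − 5 = 31.
The Ordinary type gains 7 by deviating.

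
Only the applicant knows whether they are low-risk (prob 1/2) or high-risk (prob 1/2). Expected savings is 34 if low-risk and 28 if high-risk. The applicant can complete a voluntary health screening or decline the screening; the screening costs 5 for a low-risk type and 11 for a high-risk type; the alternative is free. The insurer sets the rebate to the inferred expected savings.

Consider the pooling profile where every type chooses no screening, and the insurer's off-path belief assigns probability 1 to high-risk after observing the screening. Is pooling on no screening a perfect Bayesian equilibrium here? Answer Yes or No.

On path, the insurer holds the prior and pays 1/2·34 + 1/2·28 = 31. Off path (the screening), believing high-risk, it pays 28.
low-risk: no screening nets 31; the screening nets 28 − 5 = 23. low-risk stays.
high-risk: no screening nets 31; the screening nets 28 − 11 = 17. high-risk stays.
No type deviates, so pooling is sustained.

Yes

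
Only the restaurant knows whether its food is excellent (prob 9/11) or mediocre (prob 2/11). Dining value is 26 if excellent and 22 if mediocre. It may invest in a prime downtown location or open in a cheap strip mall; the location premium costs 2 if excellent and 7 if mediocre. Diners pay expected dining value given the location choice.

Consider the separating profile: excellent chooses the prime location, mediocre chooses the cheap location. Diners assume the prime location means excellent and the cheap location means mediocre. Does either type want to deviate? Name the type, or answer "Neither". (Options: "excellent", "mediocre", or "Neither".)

Neither

The prime location pays 26; the cheap location pays 22.
excellent: assigned the prime location, nets 26 − 2 = 24; deviating to the cheap location nets 22.
mediocre: assigned the cheap location, nets 22; deviating to the prime location nets 26 − 7 = 19.
Both types strictly prefer their assigned action; no profitable deviation.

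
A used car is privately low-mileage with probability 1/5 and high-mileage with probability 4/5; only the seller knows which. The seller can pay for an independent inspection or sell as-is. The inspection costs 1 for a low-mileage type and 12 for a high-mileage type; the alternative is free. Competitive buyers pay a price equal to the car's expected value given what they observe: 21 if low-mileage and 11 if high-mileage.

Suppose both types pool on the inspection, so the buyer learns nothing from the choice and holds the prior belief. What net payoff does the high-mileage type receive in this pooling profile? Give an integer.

1

Pooled price = 1/5·21 + 4/5·11 = 13.
high-mileage pays cost 12 for the inspection, so net payoff = 13 − 12 = 1.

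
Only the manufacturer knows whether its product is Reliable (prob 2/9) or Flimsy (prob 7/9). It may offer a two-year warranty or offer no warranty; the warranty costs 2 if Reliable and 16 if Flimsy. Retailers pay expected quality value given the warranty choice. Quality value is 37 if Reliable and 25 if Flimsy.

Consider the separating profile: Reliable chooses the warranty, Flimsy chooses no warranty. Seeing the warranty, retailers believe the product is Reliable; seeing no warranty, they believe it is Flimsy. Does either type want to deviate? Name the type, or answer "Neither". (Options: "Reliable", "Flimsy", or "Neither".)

The warranty pays 37; no warranty pays 25.
Reliable: assigned the warranty, nets 37 − 2 = 35; deviating to no warranty nets 25.
Flimsy: assigned no warranty, nets 25; deviating to the warranty nets 37 − 16 = 21.
Both types strictly prefer their assigned action; no profitable deviation.

Neither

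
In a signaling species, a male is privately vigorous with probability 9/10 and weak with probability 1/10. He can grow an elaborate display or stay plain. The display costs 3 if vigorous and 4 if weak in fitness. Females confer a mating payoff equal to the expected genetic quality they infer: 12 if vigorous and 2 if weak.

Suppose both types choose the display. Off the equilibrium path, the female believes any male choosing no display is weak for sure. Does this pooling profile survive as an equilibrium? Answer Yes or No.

On path, the female holds the prior and pays 9/10·12 + 1/10·2 = 11. Off path (no display), believing weak, it pays 2.
vigorous: the display nets 11 − 3 = 8; no display nets 2. vigorous stays.
weak: the display nets 11 − 4 = 7; no display nets 2. weak stays.
No type deviates, so pooling is sustained.

Yes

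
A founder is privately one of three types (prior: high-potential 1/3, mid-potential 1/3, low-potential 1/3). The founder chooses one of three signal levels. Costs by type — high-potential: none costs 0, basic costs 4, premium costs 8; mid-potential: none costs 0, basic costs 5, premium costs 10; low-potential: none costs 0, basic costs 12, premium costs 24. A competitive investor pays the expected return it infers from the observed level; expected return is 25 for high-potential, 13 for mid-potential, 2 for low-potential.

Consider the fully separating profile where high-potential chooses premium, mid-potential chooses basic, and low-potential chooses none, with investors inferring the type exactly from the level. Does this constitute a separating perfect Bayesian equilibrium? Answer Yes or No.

Separating valuations: premium → 25, basic → 13, none → 2.
high-potential (assigned premium): none: 2 − 0 = 2; basic: 13 − 4 = 9; premium: 25 − 8 = 17. high-potential stays.
mid-potential (assigned basic): none: 2 − 0 = 2; basic: 13 − 5 = 8; premium: 25 − 10 = 15. mid-potential prefers premium.
low-potential (assigned none): none: 2 − 0 = 2; basic: 13 − 12 = 1; premium: 25 − 24 = 1. low-potential stays.
At least one type deviates; the separating profile fails.

No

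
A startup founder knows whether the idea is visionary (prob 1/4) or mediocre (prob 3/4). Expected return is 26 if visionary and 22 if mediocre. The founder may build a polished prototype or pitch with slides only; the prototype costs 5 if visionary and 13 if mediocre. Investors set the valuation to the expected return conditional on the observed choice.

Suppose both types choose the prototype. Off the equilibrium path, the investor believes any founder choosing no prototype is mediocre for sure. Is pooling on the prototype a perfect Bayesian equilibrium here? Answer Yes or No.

On path, the investor holds the prior and pays 1/4·26 + 3/4·22 = 23. Off path (no prototype), believing mediocre, it pays 22.
visionary: the prototype nets 23 − 5 = 18; no prototype nets 22. visionary would deviate.
mediocre: the prototype nets 23 − 13 = 10; no prototype nets 22. mediocre would deviate.
A type deviates, so pooling fails.

No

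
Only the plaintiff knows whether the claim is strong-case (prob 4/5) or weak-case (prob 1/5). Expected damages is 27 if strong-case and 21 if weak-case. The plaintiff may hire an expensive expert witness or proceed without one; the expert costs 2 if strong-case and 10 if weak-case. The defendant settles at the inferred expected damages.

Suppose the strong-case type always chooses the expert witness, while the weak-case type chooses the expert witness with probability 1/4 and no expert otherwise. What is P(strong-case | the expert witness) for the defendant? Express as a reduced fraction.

16/17

P(the expert witness) = (4/5)·1 + (1/5)·(1/4) = 17/20.
By Bayes' rule, P(strong-case | the expert witness) = (4/5) / (17/20) = 16/17.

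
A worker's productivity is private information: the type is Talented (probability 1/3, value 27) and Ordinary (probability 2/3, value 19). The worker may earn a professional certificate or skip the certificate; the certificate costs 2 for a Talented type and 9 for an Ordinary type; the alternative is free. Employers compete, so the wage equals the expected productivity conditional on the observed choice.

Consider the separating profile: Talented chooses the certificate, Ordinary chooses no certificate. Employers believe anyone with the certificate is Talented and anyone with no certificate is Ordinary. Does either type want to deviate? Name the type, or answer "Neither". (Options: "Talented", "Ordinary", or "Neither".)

The certificate pays 27; no certificate pays 19.
Talented: assigned the certificate, nets 27 − 2 = 25; deviating to no certificate nets 19.
Ordinary: assigned no certificate, nets 19; deviating to the certificate nets 27 − 9 = 18.
Both types strictly prefer their assigned action; no profitable deviation.

Neither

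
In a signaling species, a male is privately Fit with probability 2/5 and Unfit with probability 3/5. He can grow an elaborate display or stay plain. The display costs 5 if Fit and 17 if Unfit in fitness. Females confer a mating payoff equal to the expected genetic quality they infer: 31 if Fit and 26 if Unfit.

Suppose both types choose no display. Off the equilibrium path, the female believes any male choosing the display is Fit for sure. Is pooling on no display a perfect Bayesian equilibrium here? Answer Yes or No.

Yes

On path, the female holds the prior and pays 2/5·31 + 3/5·26 = 28. Off path (the display), believing Fit, it pays 31.
Fit: no display nets 28; the display nets 31 − 5 = 26. Fit stays.
Unfit: no display nets 28; the display nets 31 − 17 = 14. Unfit stays.
No type deviates, so pooling is sustained.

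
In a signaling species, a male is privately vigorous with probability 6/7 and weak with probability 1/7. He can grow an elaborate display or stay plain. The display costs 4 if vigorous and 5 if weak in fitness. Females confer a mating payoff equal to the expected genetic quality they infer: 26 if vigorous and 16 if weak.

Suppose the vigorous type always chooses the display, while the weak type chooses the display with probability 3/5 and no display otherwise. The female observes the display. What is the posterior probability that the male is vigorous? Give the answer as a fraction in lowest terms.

P(the display) = (6/7)·1 + (1/7)·(3/5) = 33/35.
By Bayes' rule, P(vigorous | the display) = (6/7) / (33/35) = 10/11.

10/11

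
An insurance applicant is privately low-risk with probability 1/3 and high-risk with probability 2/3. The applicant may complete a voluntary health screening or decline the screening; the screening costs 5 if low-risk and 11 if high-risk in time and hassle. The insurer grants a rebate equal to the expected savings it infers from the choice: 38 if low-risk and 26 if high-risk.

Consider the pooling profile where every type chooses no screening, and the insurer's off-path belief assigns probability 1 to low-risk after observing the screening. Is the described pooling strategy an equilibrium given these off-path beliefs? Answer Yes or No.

No

On path, the insurer holds the prior and pays 1/3·38 + 2/3·26 = 30. Off path (the screening), believing low-risk, it pays 38.
low-risk: no screening nets 30; the screening nets 38 − 5 = 33. low-risk would deviate.
high-risk: no screening nets 30; the screening nets 38 − 11 = 27. high-risk stays.
A type deviates, so pooling fails.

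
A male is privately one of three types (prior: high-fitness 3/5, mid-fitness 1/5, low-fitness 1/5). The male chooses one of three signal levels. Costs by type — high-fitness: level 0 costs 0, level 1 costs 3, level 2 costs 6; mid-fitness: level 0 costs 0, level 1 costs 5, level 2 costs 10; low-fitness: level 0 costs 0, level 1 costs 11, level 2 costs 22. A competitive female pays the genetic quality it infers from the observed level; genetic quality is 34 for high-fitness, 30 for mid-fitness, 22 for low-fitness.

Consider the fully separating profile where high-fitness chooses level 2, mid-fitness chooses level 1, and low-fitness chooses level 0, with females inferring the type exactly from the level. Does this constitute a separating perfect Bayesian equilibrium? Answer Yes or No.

Separating mating payoffs: level 2 → 34, level 1 → 30, level 0 → 22.
high-fitness (assigned level 2): level 0: 22 − 0 = 22; level 1: 30 − 3 = 27; level 2: 34 − 6 = 28. high-fitness stays.
mid-fitness (assigned level 1): level 0: 22 − 0 = 22; level 1: 30 − 5 = 25; level 2: 34 − 10 = 24. mid-fitness stays.
low-fitness (assigned level 0): level 0: 22 − 0 = 22; level 1: 30 − 11 = 19; level 2: 34 − 22 = 12. low-fitness stays.
Every type prefers its assigned level; separation holds.

Yes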